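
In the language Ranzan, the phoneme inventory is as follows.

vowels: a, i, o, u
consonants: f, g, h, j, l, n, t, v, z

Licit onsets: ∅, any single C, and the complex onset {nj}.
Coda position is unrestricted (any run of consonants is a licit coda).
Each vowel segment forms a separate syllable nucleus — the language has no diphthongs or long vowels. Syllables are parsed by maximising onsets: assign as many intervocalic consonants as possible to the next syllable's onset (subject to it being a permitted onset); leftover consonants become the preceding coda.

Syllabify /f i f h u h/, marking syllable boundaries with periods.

fif.huh

Nuclei (vowels): i, u → 2 syllables.
Between /i/ (V1) and /u/ (V2): /fh/ — longest licit onset from the right is /h/, leaving /f/ as coda.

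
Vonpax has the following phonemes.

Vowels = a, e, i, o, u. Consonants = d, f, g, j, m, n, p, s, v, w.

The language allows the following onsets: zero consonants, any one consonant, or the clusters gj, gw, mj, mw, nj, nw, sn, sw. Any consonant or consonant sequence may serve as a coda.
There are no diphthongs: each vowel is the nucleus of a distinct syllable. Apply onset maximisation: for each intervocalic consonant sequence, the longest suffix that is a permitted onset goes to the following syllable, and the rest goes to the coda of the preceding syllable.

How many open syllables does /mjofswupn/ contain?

Nuclei (vowels): o, u → 2 syllables.
/o…u/ gap (V1→V2): /fsw/; trying suffixes from longest down, /sw/ is the first permitted one, so coda /f/ | onset /sw/.
So the parse is mjof.swupn.
Classifying each syllable: /mjof/ (closed), /swupn/ (closed).
Open syllables: 0.

0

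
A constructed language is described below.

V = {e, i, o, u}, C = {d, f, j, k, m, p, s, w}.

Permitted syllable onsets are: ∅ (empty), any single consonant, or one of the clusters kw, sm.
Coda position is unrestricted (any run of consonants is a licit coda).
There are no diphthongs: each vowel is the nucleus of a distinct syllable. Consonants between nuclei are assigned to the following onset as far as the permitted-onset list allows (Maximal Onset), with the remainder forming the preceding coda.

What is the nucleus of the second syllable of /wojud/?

Nuclei (vowels): o, u → 2 syllables.
The second nucleus (vowel 2 from the left) is /u/.

u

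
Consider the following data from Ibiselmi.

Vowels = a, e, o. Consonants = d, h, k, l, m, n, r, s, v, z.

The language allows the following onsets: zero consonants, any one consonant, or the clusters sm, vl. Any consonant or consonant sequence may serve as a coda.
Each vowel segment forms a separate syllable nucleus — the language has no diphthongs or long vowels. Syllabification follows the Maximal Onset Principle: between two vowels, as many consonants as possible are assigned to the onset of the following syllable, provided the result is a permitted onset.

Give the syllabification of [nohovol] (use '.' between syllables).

Vowels present: o, o, o; each is a nucleus, giving 3 syllables.
/o…o/ gap (V1→V2): /h/ is a single consonant, so it becomes the next onset.
/o…o/ gap (V2→V3): just /v/ — single C goes to the following onset.

no.ho.vol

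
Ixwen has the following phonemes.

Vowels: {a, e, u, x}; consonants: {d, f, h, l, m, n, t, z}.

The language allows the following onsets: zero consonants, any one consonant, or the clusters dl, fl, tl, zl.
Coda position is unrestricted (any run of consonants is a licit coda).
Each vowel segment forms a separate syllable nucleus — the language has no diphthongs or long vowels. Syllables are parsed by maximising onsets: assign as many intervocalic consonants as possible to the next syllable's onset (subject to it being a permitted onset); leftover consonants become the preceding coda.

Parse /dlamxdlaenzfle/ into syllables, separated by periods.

dla.mx.dla.enz.fle

Nuclei (vowels): a, x, a, e, e → 5 syllables.
σ1/σ2 boundary: /m/ is a single consonant, so it becomes the next onset.
σ2/σ3 boundary: /dl/ — entire cluster is a permitted onset → onset /dl/, coda ∅.
σ3/σ4 boundary: nothing intervenes; syllable break is V.V.
σ4/σ5 boundary: cluster /nzfl/ — the longest permitted-onset suffix is /fl/; onset = /fl/, preceding coda = /nz/.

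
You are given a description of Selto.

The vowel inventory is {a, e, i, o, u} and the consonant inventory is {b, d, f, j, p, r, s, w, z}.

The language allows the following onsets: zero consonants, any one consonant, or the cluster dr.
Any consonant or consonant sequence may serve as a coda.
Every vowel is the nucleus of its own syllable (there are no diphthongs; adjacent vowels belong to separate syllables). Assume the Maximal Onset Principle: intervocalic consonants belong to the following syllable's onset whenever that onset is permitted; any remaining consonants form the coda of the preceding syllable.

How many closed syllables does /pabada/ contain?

Vowels present: a, a, a; each is a nucleus, giving 3 syllables.
/a…a/ gap (V1→V2): just /b/ — single C goes to the following onset.
/a…a/ gap (V2→V3): just /d/ — single C goes to the following onset.
Result: pa.ba.da.
Classifying each syllable: /pa/ (open), /ba/ (open), /da/ (open).
Closed syllables: 0.

0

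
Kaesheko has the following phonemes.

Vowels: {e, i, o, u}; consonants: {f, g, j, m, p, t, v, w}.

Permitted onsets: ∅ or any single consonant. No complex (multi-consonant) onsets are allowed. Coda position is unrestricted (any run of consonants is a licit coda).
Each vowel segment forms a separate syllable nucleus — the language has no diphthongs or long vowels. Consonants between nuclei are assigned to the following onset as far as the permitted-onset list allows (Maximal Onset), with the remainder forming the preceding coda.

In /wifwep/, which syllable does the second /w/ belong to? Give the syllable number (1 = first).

Nuclei (vowels): i, e → 2 syllables.
V1 /i/ – V2 /e/: /fw/ — longest licit onset from the right is /w/, leaving /f/ as coda.
Syllabification: wif.wep.
The second /w/ is in the onset of syllable 2 (/wep/).

2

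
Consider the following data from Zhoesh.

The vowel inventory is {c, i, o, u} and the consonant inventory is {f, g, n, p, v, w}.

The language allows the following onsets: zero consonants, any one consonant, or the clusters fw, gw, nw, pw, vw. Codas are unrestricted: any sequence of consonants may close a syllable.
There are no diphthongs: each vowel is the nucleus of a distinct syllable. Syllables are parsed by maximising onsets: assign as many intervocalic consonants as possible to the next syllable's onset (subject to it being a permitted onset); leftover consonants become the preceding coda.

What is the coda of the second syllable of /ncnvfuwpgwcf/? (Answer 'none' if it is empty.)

wp

Vowels present: c, u, c; each is a nucleus, giving 3 syllables.
σ1/σ2 boundary: /nvf/ splits as /nv/ + /f/ (/f/ is the longest suffix that is a licit onset).
σ2/σ3 boundary: /wpgw/ — longest licit onset from the right is /gw/, leaving /wp/ as coda.
So the parse is ncnv.fuwp.gwcf.
Syllable 2 is /fuwp/: onset /f/, nucleus /u/, coda /wp/.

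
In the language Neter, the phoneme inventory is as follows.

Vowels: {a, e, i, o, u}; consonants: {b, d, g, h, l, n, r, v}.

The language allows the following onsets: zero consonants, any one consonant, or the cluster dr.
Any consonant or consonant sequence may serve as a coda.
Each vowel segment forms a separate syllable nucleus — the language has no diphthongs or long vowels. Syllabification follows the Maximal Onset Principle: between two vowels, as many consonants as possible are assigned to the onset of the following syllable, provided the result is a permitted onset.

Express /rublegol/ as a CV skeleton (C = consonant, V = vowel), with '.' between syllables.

Nuclei (vowels): u, e, o → 3 syllables.
V1 /u/ – V2 /e/: /bl/ — longest licit onset from the right is /l/, leaving /b/ as coda.
V2 /e/ – V3 /o/: /g/ is a single consonant, so it becomes the next onset.
Syllabification: rub.le.gol.
Mapping each syllable to C/V: /rub/ → CVC, /le/ → CV, /gol/ → CVC.

CVC.CV.CVC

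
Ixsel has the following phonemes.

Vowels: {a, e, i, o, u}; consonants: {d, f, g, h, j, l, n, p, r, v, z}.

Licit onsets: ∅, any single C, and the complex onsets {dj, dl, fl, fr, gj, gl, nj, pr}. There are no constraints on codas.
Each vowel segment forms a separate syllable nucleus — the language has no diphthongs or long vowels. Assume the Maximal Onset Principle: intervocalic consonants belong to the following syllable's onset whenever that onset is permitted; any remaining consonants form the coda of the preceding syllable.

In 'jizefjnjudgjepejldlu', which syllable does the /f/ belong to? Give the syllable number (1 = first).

The vowels are i, e, u, e, e, u — 6 nuclei, so 6 syllables.
V1 /i/ – V2 /e/: /z/ is a single consonant, so it becomes the next onset.
V2 /e/ – V3 /u/: /fjnj/ — longest licit onset from the right is /nj/, leaving /fj/ as coda.
V3 /u/ – V4 /e/: /dgj/ — longest licit onset from the right is /gj/, leaving /d/ as coda.
V4 /e/ – V5 /e/: /p/ → onset of the next syllable (single consonants are always licit onsets).
V5 /e/ – V6 /u/: /jldl/; trying suffixes from longest down, /dl/ is the first permitted one, so coda /jl/ | onset /dl/.
Syllabification: ji.zefj.njud.gje.pejl.dlu.
The /f/ is in the coda of syllable 2 (/zefj/).

2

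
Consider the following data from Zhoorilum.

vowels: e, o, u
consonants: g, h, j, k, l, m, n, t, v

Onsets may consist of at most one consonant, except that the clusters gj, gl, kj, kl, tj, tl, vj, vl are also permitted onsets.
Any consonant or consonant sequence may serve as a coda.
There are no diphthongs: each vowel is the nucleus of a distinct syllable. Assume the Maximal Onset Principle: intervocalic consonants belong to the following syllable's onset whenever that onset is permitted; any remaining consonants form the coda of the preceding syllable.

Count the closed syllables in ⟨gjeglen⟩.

Nuclei (vowels): e, e → 2 syllables.
Between /e/ (V1) and /e/ (V2): /gl/ is a licit onset in full, so it all attaches to the next syllable.
Syllabification: gje.glen.
Classifying each syllable: /gje/ (open), /glen/ (closed).
Closed syllables: 1.

1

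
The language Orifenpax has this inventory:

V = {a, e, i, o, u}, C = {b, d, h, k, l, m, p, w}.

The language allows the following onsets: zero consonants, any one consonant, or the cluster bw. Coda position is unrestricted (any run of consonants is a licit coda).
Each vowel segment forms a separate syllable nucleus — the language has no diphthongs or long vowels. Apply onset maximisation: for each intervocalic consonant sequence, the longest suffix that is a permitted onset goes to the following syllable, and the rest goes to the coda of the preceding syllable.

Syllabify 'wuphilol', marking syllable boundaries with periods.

wup.hi.lol

Nuclei (vowels): u, i, o → 3 syllables.
σ1/σ2 boundary: cluster /ph/ — the longest permitted-onset suffix is /h/; onset = /h/, preceding coda = /p/.
σ2/σ3 boundary: just /l/ — single C goes to the following onset.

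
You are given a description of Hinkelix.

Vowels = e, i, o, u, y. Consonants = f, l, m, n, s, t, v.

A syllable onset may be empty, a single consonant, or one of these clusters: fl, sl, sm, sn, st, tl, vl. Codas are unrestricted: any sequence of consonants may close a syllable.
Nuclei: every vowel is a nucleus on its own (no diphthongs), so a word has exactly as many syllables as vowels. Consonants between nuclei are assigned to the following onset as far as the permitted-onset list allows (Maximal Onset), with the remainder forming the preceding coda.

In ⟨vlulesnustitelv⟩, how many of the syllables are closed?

Nuclei (vowels): u, e, u, i, e → 5 syllables.
V1 /u/ – V2 /e/: /l/ is a single consonant, so it becomes the next onset.
V2 /e/ – V3 /u/: cluster /sn/ — /sn/ is itself a permitted onset, so the whole cluster goes right; preceding coda = ∅.
V3 /u/ – V4 /i/: cluster /st/ — /st/ is itself a permitted onset, so the whole cluster goes right; preceding coda = ∅.
V4 /i/ – V5 /e/: /t/ → onset of the next syllable (single consonants are always licit onsets).
Syllabification: vlu.le.snu.sti.telv.
Classifying each syllable: /vlu/ (open), /le/ (open), /snu/ (open), /sti/ (open), /telv/ (closed).
Closed syllables: 1.

1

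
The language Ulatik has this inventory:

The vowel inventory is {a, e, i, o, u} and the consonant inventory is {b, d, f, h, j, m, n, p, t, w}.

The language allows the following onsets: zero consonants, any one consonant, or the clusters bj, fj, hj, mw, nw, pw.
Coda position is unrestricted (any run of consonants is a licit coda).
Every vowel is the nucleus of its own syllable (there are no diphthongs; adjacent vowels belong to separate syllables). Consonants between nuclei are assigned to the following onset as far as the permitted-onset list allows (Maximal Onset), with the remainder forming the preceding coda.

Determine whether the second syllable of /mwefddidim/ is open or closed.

open

Nuclei (vowels): e, i, i → 3 syllables.
Between /e/ (V1) and /i/ (V2): /fdd/ — longest licit onset from the right is /d/, leaving /fd/ as coda.
Between /i/ (V2) and /i/ (V3): /d/ is a single consonant, so it becomes the next onset.
Result: mwefd.di.dim.
Syllable 2 is /di/; it ends in its nucleus with no coda, so it is open.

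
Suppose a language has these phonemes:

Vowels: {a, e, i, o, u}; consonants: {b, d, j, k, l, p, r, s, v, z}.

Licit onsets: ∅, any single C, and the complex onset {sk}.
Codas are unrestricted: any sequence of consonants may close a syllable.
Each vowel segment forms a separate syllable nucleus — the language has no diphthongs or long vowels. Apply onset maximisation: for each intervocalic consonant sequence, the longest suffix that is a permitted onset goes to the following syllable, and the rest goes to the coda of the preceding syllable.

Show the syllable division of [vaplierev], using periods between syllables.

Nuclei (vowels): a, i, e, e → 4 syllables.
V1 /a/ – V2 /i/: /pl/; trying suffixes from longest down, /l/ is the first permitted one, so coda /p/ | onset /l/.
V2 /i/ – V3 /e/: nothing intervenes; syllable break is V.V.
V3 /e/ – V4 /e/: /r/ is a single consonant, so it becomes the next onset.

vap.li.e.rev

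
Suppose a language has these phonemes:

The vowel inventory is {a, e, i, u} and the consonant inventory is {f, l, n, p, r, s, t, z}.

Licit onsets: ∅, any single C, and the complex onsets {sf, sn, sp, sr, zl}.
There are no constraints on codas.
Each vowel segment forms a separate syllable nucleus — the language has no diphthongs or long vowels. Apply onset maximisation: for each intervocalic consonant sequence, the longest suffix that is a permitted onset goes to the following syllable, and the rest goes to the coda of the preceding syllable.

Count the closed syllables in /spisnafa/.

The vowels are i, a, a — 3 nuclei, so 3 syllables.
Between /i/ (V1) and /a/ (V2): /sn/ — entire cluster is a permitted onset → onset /sn/, coda ∅.
Between /a/ (V2) and /a/ (V3): /f/ is a single consonant, so it becomes the next onset.
So the parse is spi.sna.fa.
Classifying each syllable: /spi/ (open), /sna/ (open), /fa/ (open).
Closed syllables: 0.

0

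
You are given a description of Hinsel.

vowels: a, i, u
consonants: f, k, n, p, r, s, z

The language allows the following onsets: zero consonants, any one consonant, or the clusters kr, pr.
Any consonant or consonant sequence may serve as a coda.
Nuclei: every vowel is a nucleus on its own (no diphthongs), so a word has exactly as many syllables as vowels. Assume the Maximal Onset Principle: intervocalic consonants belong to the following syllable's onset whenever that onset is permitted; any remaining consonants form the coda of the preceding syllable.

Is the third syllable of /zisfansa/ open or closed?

open

Vowels present: i, a, a; each is a nucleus, giving 3 syllables.
σ1/σ2 boundary: /sf/; trying suffixes from longest down, /f/ is the first permitted one, so coda /s/ | onset /f/.
σ2/σ3 boundary: cluster /ns/ — the longest permitted-onset suffix is /s/; onset = /s/, preceding coda = /n/.
Putting it together: zis.fan.sa.
Syllable 3 is /sa/; it ends in its nucleus with no coda, so it is open.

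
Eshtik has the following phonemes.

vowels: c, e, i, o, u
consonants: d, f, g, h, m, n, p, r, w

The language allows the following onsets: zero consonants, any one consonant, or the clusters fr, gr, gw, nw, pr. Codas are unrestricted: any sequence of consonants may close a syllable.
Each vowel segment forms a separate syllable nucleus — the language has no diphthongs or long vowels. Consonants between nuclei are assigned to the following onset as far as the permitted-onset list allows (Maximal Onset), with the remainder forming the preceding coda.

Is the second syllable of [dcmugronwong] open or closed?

Nuclei (vowels): c, u, o, o → 4 syllables.
/c…u/ gap (V1→V2): /m/ is a single consonant, so it becomes the next onset.
/u…o/ gap (V2→V3): cluster /gr/ — /gr/ is itself a permitted onset, so the whole cluster goes right; preceding coda = ∅.
/o…o/ gap (V3→V4): cluster /nw/ — /nw/ is itself a permitted onset, so the whole cluster goes right; preceding coda = ∅.
Syllabification: dc.mu.gro.nwong.
Syllable 2 is /mu/; it ends in its nucleus with no coda, so it is open.

open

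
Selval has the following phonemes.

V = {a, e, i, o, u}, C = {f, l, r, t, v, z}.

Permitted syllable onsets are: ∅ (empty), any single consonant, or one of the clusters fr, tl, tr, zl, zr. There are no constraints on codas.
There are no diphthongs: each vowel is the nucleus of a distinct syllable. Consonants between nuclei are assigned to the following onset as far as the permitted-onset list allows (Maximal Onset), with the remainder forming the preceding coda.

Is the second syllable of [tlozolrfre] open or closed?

closed

Vowels present: o, o, e; each is a nucleus, giving 3 syllables.
Between /o/ (V1) and /o/ (V2): just /z/ — single C goes to the following onset.
Between /o/ (V2) and /e/ (V3): /lrfr/ — longest licit onset from the right is /fr/, leaving /lr/ as coda.
Syllabification: tlo.zolr.fre.
Syllable 2 is /zolr/ with coda /lr/, so it is closed.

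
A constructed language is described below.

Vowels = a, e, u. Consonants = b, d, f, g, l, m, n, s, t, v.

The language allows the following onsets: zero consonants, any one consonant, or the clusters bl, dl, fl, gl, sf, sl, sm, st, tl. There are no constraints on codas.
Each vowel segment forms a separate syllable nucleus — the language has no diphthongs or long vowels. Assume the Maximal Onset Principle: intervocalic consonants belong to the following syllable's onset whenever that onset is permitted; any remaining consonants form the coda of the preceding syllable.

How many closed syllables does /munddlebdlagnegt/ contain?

Vowels present: u, e, a, e; each is a nucleus, giving 4 syllables.
Between /u/ (V1) and /e/ (V2): cluster /nddl/ — the longest permitted-onset suffix is /dl/; onset = /dl/, preceding coda = /nd/.
Between /e/ (V2) and /a/ (V3): /bdl/; trying suffixes from longest down, /dl/ is the first permitted one, so coda /b/ | onset /dl/.
Between /a/ (V3) and /e/ (V4): /gn/; trying suffixes from longest down, /n/ is the first permitted one, so coda /g/ | onset /n/.
So the parse is mund.dleb.dlag.negt.
Classifying each syllable: /mund/ (closed), /dleb/ (closed), /dlag/ (closed), /negt/ (closed).
Closed syllables: 4.

4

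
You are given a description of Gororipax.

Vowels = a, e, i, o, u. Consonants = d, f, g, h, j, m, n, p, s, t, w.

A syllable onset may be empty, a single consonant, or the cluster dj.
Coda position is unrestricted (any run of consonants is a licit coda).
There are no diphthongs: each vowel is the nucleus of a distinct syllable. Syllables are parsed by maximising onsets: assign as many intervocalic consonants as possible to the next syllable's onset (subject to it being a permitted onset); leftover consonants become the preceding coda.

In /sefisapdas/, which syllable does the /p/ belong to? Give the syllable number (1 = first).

3

The vowels are e, i, a, a — 4 nuclei, so 4 syllables.
Between /e/ (V1) and /i/ (V2): /f/ → onset of the next syllable (single consonants are always licit onsets).
Between /i/ (V2) and /a/ (V3): /s/ is a single consonant, so it becomes the next onset.
Between /a/ (V3) and /a/ (V4): /pd/ splits as /p/ + /d/ (/d/ is the longest suffix that is a licit onset).
Syllabification: se.fi.sap.das.
The /p/ is in the coda of syllable 3 (/sap/).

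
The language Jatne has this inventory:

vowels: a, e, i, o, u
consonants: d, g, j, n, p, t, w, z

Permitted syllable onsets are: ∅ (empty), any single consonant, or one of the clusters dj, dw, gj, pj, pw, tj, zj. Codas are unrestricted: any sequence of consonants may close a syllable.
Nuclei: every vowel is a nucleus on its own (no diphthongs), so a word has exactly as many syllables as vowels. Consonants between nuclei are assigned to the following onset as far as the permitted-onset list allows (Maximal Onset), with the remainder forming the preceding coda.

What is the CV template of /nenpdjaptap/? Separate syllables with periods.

Vowels present: e, a, a; each is a nucleus, giving 3 syllables.
Between /e/ (V1) and /a/ (V2): /npdj/ splits as /np/ + /dj/ (/dj/ is the longest suffix that is a licit onset).
Between /a/ (V2) and /a/ (V3): cluster /pt/ — the longest permitted-onset suffix is /t/; onset = /t/, preceding coda = /p/.
Syllabification: nenp.djap.tap.
Mapping each syllable to C/V: /nenp/ → CVCC, /djap/ → CCVC, /tap/ → CVC.

CVCC.CCVC.CVC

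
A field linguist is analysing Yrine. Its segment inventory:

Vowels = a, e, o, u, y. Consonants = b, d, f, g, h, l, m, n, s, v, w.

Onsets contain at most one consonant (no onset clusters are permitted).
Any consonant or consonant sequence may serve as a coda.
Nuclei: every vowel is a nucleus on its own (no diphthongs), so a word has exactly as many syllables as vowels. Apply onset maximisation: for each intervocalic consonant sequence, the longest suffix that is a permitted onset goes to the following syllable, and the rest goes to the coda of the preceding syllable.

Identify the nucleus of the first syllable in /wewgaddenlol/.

e

Vowels present: e, a, e, o; each is a nucleus, giving 4 syllables.
The first nucleus (vowel 1 from the left) is /e/.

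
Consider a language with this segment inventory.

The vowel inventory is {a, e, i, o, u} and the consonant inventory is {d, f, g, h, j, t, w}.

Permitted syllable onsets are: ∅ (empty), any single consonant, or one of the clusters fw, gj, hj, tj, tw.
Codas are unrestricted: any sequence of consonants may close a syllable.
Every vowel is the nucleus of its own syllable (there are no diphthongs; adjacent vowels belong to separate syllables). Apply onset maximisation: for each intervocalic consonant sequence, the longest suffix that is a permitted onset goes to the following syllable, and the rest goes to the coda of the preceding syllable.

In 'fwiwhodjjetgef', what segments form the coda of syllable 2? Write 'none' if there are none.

dj

Nuclei (vowels): i, o, e, e → 4 syllables.
V1 /i/ – V2 /o/: /wh/ — longest licit onset from the right is /h/, leaving /w/ as coda.
V2 /o/ – V3 /e/: /djj/ — longest licit onset from the right is /j/, leaving /dj/ as coda.
V3 /e/ – V4 /e/: cluster /tg/ — the longest permitted-onset suffix is /g/; onset = /g/, preceding coda = /t/.
Putting it together: fwiw.hodj.jet.gef.
Syllable 2 is /hodj/: onset /h/, nucleus /o/, coda /dj/.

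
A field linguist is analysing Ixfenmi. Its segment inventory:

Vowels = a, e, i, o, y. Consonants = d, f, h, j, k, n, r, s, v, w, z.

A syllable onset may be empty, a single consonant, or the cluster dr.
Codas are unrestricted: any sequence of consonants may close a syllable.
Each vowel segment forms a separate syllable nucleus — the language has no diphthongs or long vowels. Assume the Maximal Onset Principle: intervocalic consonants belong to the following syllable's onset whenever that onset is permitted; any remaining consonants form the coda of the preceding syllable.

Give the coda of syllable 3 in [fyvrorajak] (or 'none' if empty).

Vowels present: y, o, a, a; each is a nucleus, giving 4 syllables.
V1 /y/ – V2 /o/: cluster /vr/ — the longest permitted-onset suffix is /r/; onset = /r/, preceding coda = /v/.
V2 /o/ – V3 /a/: /r/ → onset of the next syllable (single consonants are always licit onsets).
V3 /a/ – V4 /a/: just /j/ — single C goes to the following onset.
So the parse is fyv.ro.ra.jak.
Syllable 3 is /ra/: onset /r/, nucleus /a/, coda ∅.

none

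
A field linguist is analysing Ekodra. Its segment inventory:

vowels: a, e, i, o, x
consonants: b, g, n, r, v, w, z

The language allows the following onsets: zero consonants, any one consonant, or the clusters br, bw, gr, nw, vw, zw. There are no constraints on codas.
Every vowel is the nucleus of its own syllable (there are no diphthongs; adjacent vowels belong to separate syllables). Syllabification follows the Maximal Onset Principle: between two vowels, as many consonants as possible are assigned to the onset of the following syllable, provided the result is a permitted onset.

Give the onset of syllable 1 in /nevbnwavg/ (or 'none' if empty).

n

Vowels present: e, a; each is a nucleus, giving 2 syllables.
/e…a/ gap (V1→V2): /vbnw/; trying suffixes from longest down, /nw/ is the first permitted one, so coda /vb/ | onset /nw/.
Result: nevb.nwavg.
Syllable 1 is /nevb/: onset /n/, nucleus /e/, coda /vb/.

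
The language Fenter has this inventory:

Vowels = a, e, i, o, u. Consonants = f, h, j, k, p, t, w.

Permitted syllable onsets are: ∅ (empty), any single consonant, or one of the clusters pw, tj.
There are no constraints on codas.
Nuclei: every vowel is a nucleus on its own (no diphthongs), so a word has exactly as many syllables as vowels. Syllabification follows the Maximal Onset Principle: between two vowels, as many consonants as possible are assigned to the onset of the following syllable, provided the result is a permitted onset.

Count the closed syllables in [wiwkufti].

The vowels are i, u, i — 3 nuclei, so 3 syllables.
V1 /i/ – V2 /u/: cluster /wk/ — the longest permitted-onset suffix is /k/; onset = /k/, preceding coda = /w/.
V2 /u/ – V3 /i/: cluster /ft/ — the longest permitted-onset suffix is /t/; onset = /t/, preceding coda = /f/.
Syllabification: wiw.kuf.ti.
Classifying each syllable: /wiw/ (closed), /kuf/ (closed), /ti/ (open).
Closed syllables: 2.

2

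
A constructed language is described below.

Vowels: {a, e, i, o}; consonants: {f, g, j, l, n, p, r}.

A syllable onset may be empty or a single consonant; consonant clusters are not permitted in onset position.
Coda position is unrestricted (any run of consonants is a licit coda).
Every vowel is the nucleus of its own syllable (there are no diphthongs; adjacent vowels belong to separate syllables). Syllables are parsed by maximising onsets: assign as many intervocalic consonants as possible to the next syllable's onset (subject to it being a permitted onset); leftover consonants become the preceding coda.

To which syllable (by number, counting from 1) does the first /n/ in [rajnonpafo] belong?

2

Nuclei (vowels): a, o, a, o → 4 syllables.
/a…o/ gap (V1→V2): cluster /jn/ — the longest permitted-onset suffix is /n/; onset = /n/, preceding coda = /j/.
/o…a/ gap (V2→V3): /np/; trying suffixes from longest down, /p/ is the first permitted one, so coda /n/ | onset /p/.
/a…o/ gap (V3→V4): /f/ is a single consonant, so it becomes the next onset.
So the parse is raj.non.pa.fo.
The first /n/ is in the onset of syllable 2 (/non/).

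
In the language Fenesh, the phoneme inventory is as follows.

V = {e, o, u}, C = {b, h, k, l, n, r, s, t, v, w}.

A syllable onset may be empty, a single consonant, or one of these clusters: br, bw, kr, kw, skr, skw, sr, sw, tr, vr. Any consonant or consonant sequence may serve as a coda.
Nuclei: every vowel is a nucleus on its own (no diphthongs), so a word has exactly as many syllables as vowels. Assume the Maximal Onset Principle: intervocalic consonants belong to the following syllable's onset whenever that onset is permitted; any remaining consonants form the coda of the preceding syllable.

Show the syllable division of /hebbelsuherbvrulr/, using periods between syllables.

Vowels present: e, e, u, e, u; each is a nucleus, giving 5 syllables.
V1 /e/ – V2 /e/: /bb/; trying suffixes from longest down, /b/ is the first permitted one, so coda /b/ | onset /b/.
V2 /e/ – V3 /u/: /ls/; trying suffixes from longest down, /s/ is the first permitted one, so coda /l/ | onset /s/.
V3 /u/ – V4 /e/: /h/ → onset of the next syllable (single consonants are always licit onsets).
V4 /e/ – V5 /u/: cluster /rbvr/ — the longest permitted-onset suffix is /vr/; onset = /vr/, preceding coda = /rb/.

heb.bel.su.herb.vrulr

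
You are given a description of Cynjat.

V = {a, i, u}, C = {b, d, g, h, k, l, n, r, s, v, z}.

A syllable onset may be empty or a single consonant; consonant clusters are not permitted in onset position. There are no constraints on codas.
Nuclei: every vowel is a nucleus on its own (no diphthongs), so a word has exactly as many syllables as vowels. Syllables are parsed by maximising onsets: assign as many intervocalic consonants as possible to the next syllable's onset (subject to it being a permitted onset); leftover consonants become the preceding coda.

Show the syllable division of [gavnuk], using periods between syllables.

The vowels are a, u — 2 nuclei, so 2 syllables.
/a…u/ gap (V1→V2): /vn/ — longest licit onset from the right is /n/, leaving /v/ as coda.

gav.nuk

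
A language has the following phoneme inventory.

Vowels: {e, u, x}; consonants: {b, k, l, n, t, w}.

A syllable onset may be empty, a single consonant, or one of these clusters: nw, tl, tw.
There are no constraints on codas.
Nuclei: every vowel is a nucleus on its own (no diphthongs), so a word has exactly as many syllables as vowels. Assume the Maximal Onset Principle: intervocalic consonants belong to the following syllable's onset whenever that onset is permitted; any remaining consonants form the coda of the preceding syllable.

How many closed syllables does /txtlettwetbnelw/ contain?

3

The vowels are x, e, e, e — 4 nuclei, so 4 syllables.
Between /x/ (V1) and /e/ (V2): /tl/ — entire cluster is a permitted onset → onset /tl/, coda ∅.
Between /e/ (V2) and /e/ (V3): /ttw/ splits as /t/ + /tw/ (/tw/ is the longest suffix that is a licit onset).
Between /e/ (V3) and /e/ (V4): cluster /tbn/ — the longest permitted-onset suffix is /n/; onset = /n/, preceding coda = /tb/.
So the parse is tx.tlet.twetb.nelw.
Classifying each syllable: /tx/ (open), /tlet/ (closed), /twetb/ (closed), /nelw/ (closed).
Closed syllables: 3.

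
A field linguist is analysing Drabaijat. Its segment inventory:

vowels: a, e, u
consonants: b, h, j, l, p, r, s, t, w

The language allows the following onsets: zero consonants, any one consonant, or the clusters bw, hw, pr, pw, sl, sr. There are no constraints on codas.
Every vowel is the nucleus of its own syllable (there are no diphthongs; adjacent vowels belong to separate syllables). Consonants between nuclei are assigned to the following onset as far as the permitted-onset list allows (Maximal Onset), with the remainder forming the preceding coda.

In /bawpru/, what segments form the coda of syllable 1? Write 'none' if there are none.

w

The vowels are a, u — 2 nuclei, so 2 syllables.
Between /a/ (V1) and /u/ (V2): /wpr/ — longest licit onset from the right is /pr/, leaving /w/ as coda.
So the parse is baw.pru.
Syllable 1 is /baw/: onset /b/, nucleus /a/, coda /w/.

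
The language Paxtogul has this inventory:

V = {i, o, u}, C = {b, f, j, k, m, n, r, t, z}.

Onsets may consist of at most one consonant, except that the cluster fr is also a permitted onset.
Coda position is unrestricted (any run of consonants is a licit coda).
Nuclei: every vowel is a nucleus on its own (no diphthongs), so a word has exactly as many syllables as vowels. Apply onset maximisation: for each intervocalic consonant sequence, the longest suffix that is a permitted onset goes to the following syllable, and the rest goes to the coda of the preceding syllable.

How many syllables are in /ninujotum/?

The vowels are i, u, o, u — 4 nuclei, so 4 syllables.

4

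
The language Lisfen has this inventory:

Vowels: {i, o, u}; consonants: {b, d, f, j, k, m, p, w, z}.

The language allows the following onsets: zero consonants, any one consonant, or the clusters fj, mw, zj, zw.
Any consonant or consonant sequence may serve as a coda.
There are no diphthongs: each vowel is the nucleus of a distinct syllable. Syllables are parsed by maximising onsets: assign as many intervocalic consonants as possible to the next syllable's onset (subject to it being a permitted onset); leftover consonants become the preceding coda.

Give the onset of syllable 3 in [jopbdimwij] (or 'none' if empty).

Vowels present: o, i, i; each is a nucleus, giving 3 syllables.
/o…i/ gap (V1→V2): /pbd/; trying suffixes from longest down, /d/ is the first permitted one, so coda /pb/ | onset /d/.
/i…i/ gap (V2→V3): cluster /mw/ — /mw/ is itself a permitted onset, so the whole cluster goes right; preceding coda = ∅.
Result: jopb.di.mwij.
Syllable 3 is /mwij/: onset /mw/, nucleus /i/, coda /j/.

mw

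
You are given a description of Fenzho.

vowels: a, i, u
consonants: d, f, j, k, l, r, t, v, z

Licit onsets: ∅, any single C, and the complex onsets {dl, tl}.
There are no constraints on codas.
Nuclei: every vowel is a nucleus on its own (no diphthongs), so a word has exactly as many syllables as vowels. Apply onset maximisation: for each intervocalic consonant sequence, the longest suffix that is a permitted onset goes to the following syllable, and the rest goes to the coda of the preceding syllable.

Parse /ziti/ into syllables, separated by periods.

zi.ti

The vowels are i, i — 2 nuclei, so 2 syllables.
/i…i/ gap (V1→V2): /t/ → onset of the next syllable (single consonants are always licit onsets).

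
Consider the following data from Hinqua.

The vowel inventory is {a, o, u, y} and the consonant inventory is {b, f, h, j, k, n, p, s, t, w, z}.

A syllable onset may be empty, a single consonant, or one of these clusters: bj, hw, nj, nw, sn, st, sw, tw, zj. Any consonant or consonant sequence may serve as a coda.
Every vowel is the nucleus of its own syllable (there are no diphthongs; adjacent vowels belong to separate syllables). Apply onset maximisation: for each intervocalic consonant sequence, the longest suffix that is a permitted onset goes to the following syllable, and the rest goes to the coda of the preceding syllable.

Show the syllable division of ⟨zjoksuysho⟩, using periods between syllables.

zjok.su.ys.ho

Nuclei (vowels): o, u, y, o → 4 syllables.
Between /o/ (V1) and /u/ (V2): /ks/; trying suffixes from longest down, /s/ is the first permitted one, so coda /k/ | onset /s/.
Between /u/ (V2) and /y/ (V3): nothing intervenes; syllable break is V.V.
Between /y/ (V3) and /o/ (V4): /sh/ splits as /s/ + /h/ (/h/ is the longest suffix that is a licit onset).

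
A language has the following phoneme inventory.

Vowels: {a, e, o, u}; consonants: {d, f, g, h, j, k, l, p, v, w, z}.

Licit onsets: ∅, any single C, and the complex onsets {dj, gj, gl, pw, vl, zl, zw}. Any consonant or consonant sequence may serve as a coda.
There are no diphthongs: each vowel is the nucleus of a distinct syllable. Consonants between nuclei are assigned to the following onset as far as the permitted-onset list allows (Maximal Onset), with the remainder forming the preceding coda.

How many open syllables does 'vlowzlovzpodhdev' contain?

The vowels are o, o, o, e — 4 nuclei, so 4 syllables.
σ1/σ2 boundary: cluster /wzl/ — the longest permitted-onset suffix is /zl/; onset = /zl/, preceding coda = /w/.
σ2/σ3 boundary: /vzp/ — longest licit onset from the right is /p/, leaving /vz/ as coda.
σ3/σ4 boundary: /dhd/ splits as /dh/ + /d/ (/d/ is the longest suffix that is a licit onset).
So the parse is vlow.zlovz.podh.dev.
Classifying each syllable: /vlow/ (closed), /zlovz/ (closed), /podh/ (closed), /dev/ (closed).
Open syllables: 0.

0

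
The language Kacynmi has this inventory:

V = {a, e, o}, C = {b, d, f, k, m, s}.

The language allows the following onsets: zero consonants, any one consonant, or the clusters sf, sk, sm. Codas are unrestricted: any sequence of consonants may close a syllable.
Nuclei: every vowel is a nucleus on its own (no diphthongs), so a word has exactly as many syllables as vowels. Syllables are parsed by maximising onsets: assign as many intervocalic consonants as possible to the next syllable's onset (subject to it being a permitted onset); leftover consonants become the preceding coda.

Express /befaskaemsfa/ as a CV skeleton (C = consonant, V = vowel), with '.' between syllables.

CV.CV.CCV.VC.CCV

Vowels present: e, a, a, e, a; each is a nucleus, giving 5 syllables.
σ1/σ2 boundary: just /f/ — single C goes to the following onset.
σ2/σ3 boundary: /sk/ — entire cluster is a permitted onset → onset /sk/, coda ∅.
σ3/σ4 boundary: no consonants, so the boundary falls immediately after /a/.
σ4/σ5 boundary: /msf/; trying suffixes from longest down, /sf/ is the first permitted one, so coda /m/ | onset /sf/.
Syllabification: be.fa.ska.em.sfa.
Mapping each syllable to C/V: /be/ → CV, /fa/ → CV, /ska/ → CCV, /em/ → VC, /sfa/ → CCV.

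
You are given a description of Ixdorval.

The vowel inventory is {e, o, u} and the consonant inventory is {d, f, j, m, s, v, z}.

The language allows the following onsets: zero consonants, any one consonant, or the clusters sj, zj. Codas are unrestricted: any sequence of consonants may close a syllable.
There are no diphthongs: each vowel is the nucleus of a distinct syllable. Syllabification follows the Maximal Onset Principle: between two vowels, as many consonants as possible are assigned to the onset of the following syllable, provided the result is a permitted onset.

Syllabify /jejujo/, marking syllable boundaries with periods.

je.ju.jo

Vowels present: e, u, o; each is a nucleus, giving 3 syllables.
Between /e/ (V1) and /u/ (V2): /j/ → onset of the next syllable (single consonants are always licit onsets).
Between /u/ (V2) and /o/ (V3): /j/ is a single consonant, so it becomes the next onset.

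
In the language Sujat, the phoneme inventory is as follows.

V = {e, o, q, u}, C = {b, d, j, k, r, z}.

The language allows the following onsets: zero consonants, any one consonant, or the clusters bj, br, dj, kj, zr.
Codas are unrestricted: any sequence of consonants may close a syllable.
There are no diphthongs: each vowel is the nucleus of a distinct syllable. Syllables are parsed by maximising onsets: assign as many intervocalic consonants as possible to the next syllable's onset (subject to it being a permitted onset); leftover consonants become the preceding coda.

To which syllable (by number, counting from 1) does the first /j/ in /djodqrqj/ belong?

1

The vowels are o, q, q — 3 nuclei, so 3 syllables.
V1 /o/ – V2 /q/: /d/ is a single consonant, so it becomes the next onset.
V2 /q/ – V3 /q/: /r/ is a single consonant, so it becomes the next onset.
Result: djo.dq.rqj.
The first /j/ is in the onset of syllable 1 (/djo/).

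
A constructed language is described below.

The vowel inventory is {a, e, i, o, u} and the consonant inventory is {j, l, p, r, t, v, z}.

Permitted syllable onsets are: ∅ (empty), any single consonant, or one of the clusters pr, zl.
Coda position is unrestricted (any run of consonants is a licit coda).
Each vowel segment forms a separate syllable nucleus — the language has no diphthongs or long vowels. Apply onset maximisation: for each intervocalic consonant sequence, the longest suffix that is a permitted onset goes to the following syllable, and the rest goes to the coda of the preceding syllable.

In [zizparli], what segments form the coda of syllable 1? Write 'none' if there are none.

z

Vowels present: i, a, i; each is a nucleus, giving 3 syllables.
V1 /i/ – V2 /a/: cluster /zp/ — the longest permitted-onset suffix is /p/; onset = /p/, preceding coda = /z/.
V2 /a/ – V3 /i/: /rl/ splits as /r/ + /l/ (/l/ is the longest suffix that is a licit onset).
Syllabification: ziz.par.li.
Syllable 1 is /ziz/: onset /z/, nucleus /i/, coda /z/.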